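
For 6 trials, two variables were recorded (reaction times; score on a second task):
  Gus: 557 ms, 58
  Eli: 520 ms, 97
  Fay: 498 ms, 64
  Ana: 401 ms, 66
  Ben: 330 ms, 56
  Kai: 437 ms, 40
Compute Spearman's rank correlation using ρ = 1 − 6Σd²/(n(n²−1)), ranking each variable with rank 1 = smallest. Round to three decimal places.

0.314

Ranks of variable 1: 6, 5, 4, 2, 1, 3
Ranks of variable 2: 3, 6, 4, 5, 2, 1
d = r₁ − r₂: 3, -1, 0, -3, -1, 2
d²: 9, 1, 0, 9, 1, 4; Σd² = 24
ρ = 1 − 6·24/(6·35) = 1 − 144/210 = 0.314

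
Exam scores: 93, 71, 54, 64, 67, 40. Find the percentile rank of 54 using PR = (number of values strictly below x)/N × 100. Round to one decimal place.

N = 6.
Strictly below 54: 1. Equal to 54: 1.
PR = 1/6 × 100 = 16.7

16.7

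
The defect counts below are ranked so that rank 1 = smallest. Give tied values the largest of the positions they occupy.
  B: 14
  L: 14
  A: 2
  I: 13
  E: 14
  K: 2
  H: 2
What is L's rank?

7

Sorted (ascending): 2, 2, 2, 13, 14, 14, 14
The 3 values of 2 occupy positions 1–3 → each gets rank 3.
The 3 values of 14 occupy positions 5–7 → each gets rank 7.
L has value 14 → rank 7.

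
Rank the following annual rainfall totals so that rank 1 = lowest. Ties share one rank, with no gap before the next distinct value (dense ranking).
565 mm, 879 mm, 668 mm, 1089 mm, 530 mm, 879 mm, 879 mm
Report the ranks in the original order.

Sorted (ascending): 530, 565, 668, 879, 879, 879, 1089
The 3 values of 879 share dense rank 4.
Remaining distinct values take the next consecutive integers.

2, 4, 3, 5, 1, 4, 4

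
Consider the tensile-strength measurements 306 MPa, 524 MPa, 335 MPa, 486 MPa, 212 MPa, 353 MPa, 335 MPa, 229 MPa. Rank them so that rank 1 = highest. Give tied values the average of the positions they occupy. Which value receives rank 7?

229

Sorted (descending): 524, 486, 353, 335, 335, 306, 229, 212
The 2 values of 335 occupy positions 4–5 → average rank (4+5)/2 = 4.5.
Rank 7 → value 229.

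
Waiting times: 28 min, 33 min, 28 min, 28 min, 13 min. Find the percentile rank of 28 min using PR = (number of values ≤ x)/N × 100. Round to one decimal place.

80.0

N = 5.
Strictly below 28: 1. Equal to 28: 3.
PR = 4/5 × 100 = 80.0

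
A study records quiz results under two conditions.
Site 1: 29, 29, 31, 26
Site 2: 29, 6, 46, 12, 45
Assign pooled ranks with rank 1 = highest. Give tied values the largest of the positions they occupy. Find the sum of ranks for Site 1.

22

Sorted (descending): 46, 45, 31, 29, 29, 29, 26, 12, 6
The 3 values of 29 occupy positions 4–6 → each gets rank 6.
Site 1 values → pooled ranks: 29→6, 29→6, 31→3, 26→7
Rank sum = 6 + 6 + 3 + 7 = 22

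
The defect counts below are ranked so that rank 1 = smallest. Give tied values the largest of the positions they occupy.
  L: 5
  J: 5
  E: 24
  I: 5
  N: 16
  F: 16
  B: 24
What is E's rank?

7

Sorted (ascending): 5, 5, 5, 16, 16, 24, 24
The 3 values of 5 occupy positions 1–3 → each gets rank 3.
The 2 values of 16 occupy positions 4–5 → each gets rank 5.
The 2 values of 24 occupy positions 6–7 → each gets rank 7.
E has value 24 → rank 7.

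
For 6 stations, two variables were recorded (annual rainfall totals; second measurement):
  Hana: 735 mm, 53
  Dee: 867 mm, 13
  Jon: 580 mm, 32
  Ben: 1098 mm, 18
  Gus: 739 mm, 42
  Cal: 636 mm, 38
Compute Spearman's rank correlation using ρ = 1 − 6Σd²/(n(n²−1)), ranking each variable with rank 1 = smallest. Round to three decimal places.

-0.429

Ranks of variable 1: 3, 5, 1, 6, 4, 2
Ranks of variable 2: 6, 1, 3, 2, 5, 4
d = r₁ − r₂: -3, 4, -2, 4, -1, -2
d²: 9, 16, 4, 16, 1, 4; Σd² = 50
ρ = 1 − 6·50/(6·35) = 1 − 300/210 = -0.429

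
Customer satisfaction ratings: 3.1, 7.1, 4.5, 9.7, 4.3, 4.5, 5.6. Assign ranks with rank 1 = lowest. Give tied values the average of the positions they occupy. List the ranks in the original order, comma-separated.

Sorted (ascending): 3.1, 4.3, 4.5, 4.5, 5.6, 7.1, 9.7
The 2 values of 4.5 occupy positions 3–4 → average rank (3+4)/2 = 3.5.

1, 6, 3.5, 7, 2, 3.5, 5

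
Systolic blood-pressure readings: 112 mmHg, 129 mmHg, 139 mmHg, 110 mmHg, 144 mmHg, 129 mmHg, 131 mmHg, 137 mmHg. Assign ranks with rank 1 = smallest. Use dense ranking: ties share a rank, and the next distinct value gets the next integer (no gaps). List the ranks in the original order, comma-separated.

2, 3, 6, 1, 7, 3, 4, 5

Sorted (ascending): 110, 112, 129, 129, 131, 137, 139, 144
The 2 values of 129 share dense rank 3.
Remaining distinct values take the next consecutive integers.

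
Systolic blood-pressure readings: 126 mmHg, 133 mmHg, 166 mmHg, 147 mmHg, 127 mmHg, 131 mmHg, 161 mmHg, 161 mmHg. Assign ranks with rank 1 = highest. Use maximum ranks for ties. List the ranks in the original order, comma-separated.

Sorted (descending): 166, 161, 161, 147, 133, 131, 127, 126
The 2 values of 161 occupy positions 2–3 → each gets rank 3.

8, 5, 1, 4, 7, 6, 3, 3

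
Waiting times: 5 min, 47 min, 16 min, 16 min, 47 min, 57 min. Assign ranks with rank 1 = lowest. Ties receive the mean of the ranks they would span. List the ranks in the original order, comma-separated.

1, 4.5, 2.5, 2.5, 4.5, 6

Sorted (ascending): 5, 16, 16, 47, 47, 57
The 2 values of 16 occupy positions 2–3 → average rank (2+3)/2 = 2.5.
The 2 values of 47 occupy positions 4–5 → average rank (4+5)/2 = 4.5.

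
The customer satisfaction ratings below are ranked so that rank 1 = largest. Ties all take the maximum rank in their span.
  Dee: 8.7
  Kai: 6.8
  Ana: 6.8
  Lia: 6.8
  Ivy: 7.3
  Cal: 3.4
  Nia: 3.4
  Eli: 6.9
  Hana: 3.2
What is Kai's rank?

6

Sorted (descending): 8.7, 7.3, 6.9, 6.8, 6.8, 6.8, 3.4, 3.4, 3.2
The 3 values of 6.8 occupy positions 4–6 → each gets rank 6.
The 2 values of 3.4 occupy positions 7–8 → each gets rank 8.
Kai has value 6.8 → rank 6.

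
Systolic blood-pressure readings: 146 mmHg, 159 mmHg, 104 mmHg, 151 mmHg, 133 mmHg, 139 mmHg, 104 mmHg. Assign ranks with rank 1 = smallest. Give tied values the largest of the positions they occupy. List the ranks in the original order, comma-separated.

Sorted (ascending): 104, 104, 133, 139, 146, 151, 159
The 2 values of 104 occupy positions 1–2 → each gets rank 2.

5, 7, 2, 6, 3, 4, 2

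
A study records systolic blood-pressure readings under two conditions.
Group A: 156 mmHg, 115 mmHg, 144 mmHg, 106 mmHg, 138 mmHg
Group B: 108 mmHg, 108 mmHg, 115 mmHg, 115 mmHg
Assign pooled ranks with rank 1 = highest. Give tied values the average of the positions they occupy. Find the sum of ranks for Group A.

20

Sorted (descending): 156, 144, 138, 115, 115, 115, 108, 108, 106
The 3 values of 115 occupy positions 4–6 → average rank 5.
The 2 values of 108 occupy positions 7–8 → average rank (7+8)/2 = 7.5.
Group A values → pooled ranks: 156→1, 115→5, 144→2, 106→9, 138→3
Rank sum = 1 + 5 + 2 + 9 + 3 = 20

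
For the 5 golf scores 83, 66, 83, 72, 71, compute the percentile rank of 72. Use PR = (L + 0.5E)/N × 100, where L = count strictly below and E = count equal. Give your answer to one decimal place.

50.0

N = 5.
Strictly below 72: 2. Equal to 72: 1.
PR = (2 + 0.5·1)/5 × 100 = 50.0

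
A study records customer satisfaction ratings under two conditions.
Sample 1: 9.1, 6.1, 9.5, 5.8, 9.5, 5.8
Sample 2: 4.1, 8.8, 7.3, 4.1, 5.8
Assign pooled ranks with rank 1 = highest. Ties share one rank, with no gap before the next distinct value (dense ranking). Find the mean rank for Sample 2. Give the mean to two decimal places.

5.40

Sorted (descending): 9.5, 9.5, 9.1, 8.8, 7.3, 6.1, 5.8, 5.8, 5.8, 4.1, 4.1
The 2 values of 9.5 share dense rank 1.
The 3 values of 5.8 share dense rank 6.
The 2 values of 4.1 share dense rank 7.
Remaining distinct values take the next consecutive integers.
Sample 2 values → pooled ranks: 4.1→7, 8.8→3, 7.3→4, 4.1→7, 5.8→6
Mean rank = (7 + 3 + 4 + 7 + 6) / 5 = 5.40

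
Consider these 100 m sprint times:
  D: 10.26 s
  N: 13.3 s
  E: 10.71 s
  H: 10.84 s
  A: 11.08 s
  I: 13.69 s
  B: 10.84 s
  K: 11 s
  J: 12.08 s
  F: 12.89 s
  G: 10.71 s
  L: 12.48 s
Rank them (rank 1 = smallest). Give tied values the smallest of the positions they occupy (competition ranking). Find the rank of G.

2

Sorted (ascending): 10.26, 10.71, 10.71, 10.84, 10.84, 11, 11.08, 12.08, 12.48, 12.89, 13.3, 13.69
The 2 values of 10.71 occupy positions 2–3 → each gets rank 2.
The 2 values of 10.84 occupy positions 4–5 → each gets rank 4.
G has value 10.71 s → rank 2.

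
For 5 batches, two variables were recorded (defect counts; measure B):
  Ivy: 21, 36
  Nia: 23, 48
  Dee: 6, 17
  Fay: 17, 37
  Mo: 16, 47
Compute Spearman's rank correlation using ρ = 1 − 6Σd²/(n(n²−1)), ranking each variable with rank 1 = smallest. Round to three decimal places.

0.600

Ranks of variable 1: 4, 5, 1, 3, 2
Ranks of variable 2: 2, 5, 1, 3, 4
d = r₁ − r₂: 2, 0, 0, 0, -2
d²: 4, 0, 0, 0, 4; Σd² = 8
ρ = 1 − 6·8/(5·24) = 1 − 48/120 = 0.600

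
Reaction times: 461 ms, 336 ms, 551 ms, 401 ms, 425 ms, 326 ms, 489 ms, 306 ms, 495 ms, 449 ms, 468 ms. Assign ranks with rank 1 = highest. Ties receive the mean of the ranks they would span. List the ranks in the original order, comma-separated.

Sorted (descending): 551, 495, 489, 468, 461, 449, 425, 401, 336, 326, 306
No ties — each value takes its position as its rank.

5, 9, 1, 8, 7, 10, 3, 11, 2, 6, 4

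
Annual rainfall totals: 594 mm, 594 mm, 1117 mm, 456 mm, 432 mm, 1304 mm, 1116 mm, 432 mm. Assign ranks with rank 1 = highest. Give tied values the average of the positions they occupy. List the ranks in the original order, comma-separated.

4.5, 4.5, 2, 6, 7.5, 1, 3, 7.5

Sorted (descending): 1304, 1117, 1116, 594, 594, 456, 432, 432
The 2 values of 594 occupy positions 4–5 → average rank (4+5)/2 = 4.5.
The 2 values of 432 occupy positions 7–8 → average rank (7+8)/2 = 7.5.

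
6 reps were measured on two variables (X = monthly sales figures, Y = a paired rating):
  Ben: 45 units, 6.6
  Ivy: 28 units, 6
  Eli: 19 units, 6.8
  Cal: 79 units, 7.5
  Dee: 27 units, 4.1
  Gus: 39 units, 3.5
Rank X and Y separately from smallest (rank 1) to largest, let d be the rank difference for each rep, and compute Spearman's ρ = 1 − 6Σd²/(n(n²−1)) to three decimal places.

0.257

Ranks of variable 1: 5, 3, 1, 6, 2, 4
Ranks of variable 2: 4, 3, 5, 6, 2, 1
d = r₁ − r₂: 1, 0, -4, 0, 0, 3
d²: 1, 0, 16, 0, 0, 9; Σd² = 26
ρ = 1 − 6·26/(6·35) = 1 − 156/210 = 0.257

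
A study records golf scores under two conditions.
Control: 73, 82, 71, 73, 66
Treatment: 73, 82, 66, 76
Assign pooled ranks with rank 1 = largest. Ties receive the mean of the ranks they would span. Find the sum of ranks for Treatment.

Sorted (descending): 82, 82, 76, 73, 73, 73, 71, 66, 66
The 2 values of 82 occupy positions 1–2 → average rank (1+2)/2 = 1.5.
The 3 values of 73 occupy positions 4–6 → average rank 5.
The 2 values of 66 occupy positions 8–9 → average rank (8+9)/2 = 8.5.
Treatment values → pooled ranks: 73→5, 82→1.5, 66→8.5, 76→3
Rank sum = 5 + 1.5 + 8.5 + 3 = 18

18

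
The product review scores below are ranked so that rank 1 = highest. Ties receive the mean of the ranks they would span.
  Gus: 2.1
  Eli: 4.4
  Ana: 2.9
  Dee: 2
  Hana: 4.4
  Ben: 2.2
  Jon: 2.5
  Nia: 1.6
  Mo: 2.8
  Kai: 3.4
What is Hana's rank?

Sorted (descending): 4.4, 4.4, 3.4, 2.9, 2.8, 2.5, 2.2, 2.1, 2, 1.6
The 2 values of 4.4 occupy positions 1–2 → average rank (1+2)/2 = 1.5.
Hana has value 4.4 → rank 1.5.

1.5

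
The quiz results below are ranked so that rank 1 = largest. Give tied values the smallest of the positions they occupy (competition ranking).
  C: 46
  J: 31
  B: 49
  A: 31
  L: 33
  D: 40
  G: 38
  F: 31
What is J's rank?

Sorted (descending): 49, 46, 40, 38, 33, 31, 31, 31
The 3 values of 31 occupy positions 6–8 → each gets rank 6.
J has value 31 → rank 6.

6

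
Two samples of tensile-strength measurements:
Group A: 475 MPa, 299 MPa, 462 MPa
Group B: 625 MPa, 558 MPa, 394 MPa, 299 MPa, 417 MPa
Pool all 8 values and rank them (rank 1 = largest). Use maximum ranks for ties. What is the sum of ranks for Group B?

Sorted (descending): 625, 558, 475, 462, 417, 394, 299, 299
The 2 values of 299 occupy positions 7–8 → each gets rank 8.
Group B values → pooled ranks: 625→1, 558→2, 394→6, 299→8, 417→5
Rank sum = 1 + 2 + 6 + 8 + 5 = 22

22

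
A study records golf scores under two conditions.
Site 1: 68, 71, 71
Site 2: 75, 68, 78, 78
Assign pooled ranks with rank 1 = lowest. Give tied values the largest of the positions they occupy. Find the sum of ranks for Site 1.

Sorted (ascending): 68, 68, 71, 71, 75, 78, 78
The 2 values of 68 occupy positions 1–2 → each gets rank 2.
The 2 values of 71 occupy positions 3–4 → each gets rank 4.
The 2 values of 78 occupy positions 6–7 → each gets rank 7.
Site 1 values → pooled ranks: 68→2, 71→4, 71→4
Rank sum = 2 + 4 + 4 = 10

10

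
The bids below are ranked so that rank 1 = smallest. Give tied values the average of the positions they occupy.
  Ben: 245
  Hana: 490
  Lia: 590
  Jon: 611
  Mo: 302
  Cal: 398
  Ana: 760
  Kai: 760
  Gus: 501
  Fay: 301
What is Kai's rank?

9.5

Sorted (ascending): 245, 301, 302, 398, 490, 501, 590, 611, 760, 760
The 2 values of 760 occupy positions 9–10 → average rank (9+10)/2 = 9.5.
Kai has value 760 → rank 9.5.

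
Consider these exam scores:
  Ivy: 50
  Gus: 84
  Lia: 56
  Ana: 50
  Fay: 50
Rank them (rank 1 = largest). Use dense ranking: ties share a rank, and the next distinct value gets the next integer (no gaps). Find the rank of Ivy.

3

Sorted (descending): 84, 56, 50, 50, 50
The 3 values of 50 share dense rank 3.
Remaining distinct values take the next consecutive integers.
Ivy has value 50 → rank 3.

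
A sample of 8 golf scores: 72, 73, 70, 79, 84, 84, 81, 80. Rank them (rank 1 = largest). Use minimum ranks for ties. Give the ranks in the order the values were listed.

Sorted (descending): 84, 84, 81, 80, 79, 73, 72, 70
The 2 values of 84 occupy positions 1–2 → each gets rank 1.

7, 6, 8, 5, 1, 1, 3, 4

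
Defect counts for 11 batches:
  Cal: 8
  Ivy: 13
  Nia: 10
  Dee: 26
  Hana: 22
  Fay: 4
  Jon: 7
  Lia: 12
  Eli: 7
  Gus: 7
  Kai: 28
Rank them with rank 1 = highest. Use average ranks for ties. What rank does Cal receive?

Sorted (descending): 28, 26, 22, 13, 12, 10, 8, 7, 7, 7, 4
The 3 values of 7 occupy positions 8–10 → average rank 9.
Cal has value 8 → rank 7.

7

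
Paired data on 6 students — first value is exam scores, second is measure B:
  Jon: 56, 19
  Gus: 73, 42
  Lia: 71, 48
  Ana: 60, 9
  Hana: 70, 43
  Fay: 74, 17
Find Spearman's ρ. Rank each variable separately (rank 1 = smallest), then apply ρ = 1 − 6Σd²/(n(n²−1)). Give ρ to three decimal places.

Ranks of variable 1: 1, 5, 4, 2, 3, 6
Ranks of variable 2: 3, 4, 6, 1, 5, 2
d = r₁ − r₂: -2, 1, -2, 1, -2, 4
d²: 4, 1, 4, 1, 4, 16; Σd² = 30
ρ = 1 − 6·30/(6·35) = 1 − 180/210 = 0.143

0.143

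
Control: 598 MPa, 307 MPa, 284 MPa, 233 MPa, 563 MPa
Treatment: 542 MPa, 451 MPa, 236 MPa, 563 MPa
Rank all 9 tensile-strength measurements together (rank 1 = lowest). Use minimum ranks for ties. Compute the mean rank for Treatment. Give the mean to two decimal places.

5.00

Sorted (ascending): 233, 236, 284, 307, 451, 542, 563, 563, 598
The 2 values of 563 occupy positions 7–8 → each gets rank 7.
Treatment values → pooled ranks: 542→6, 451→5, 236→2, 563→7
Mean rank = (6 + 5 + 2 + 7) / 4 = 5.00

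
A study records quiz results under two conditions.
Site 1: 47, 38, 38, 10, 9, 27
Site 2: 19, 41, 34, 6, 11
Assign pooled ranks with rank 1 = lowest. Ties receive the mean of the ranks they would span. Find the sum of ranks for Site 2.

27

Sorted (ascending): 6, 9, 10, 11, 19, 27, 34, 38, 38, 41, 47
The 2 values of 38 occupy positions 8–9 → average rank (8+9)/2 = 8.5.
Site 2 values → pooled ranks: 19→5, 41→10, 34→7, 6→1, 11→4
Rank sum = 5 + 10 + 7 + 1 + 4 = 27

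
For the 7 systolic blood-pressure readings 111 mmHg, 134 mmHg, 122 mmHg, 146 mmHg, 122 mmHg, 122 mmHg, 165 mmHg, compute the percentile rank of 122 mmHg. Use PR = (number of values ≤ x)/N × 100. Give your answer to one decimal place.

N = 7.
Strictly below 122: 1. Equal to 122: 3.
PR = 4/7 × 100 = 57.1

57.1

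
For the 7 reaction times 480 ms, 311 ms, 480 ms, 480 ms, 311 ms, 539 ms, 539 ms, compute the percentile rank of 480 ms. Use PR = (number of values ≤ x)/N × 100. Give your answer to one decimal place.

71.4

N = 7.
Strictly below 480: 2. Equal to 480: 3.
PR = 5/7 × 100 = 71.4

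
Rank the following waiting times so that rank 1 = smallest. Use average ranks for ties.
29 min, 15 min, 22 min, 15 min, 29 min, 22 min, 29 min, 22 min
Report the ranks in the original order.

Sorted (ascending): 15, 15, 22, 22, 22, 29, 29, 29
The 2 values of 15 occupy positions 1–2 → average rank (1+2)/2 = 1.5.
The 3 values of 22 occupy positions 3–5 → average rank 4.
The 3 values of 29 occupy positions 6–8 → average rank 7.

7, 1.5, 4, 1.5, 7, 4, 7, 4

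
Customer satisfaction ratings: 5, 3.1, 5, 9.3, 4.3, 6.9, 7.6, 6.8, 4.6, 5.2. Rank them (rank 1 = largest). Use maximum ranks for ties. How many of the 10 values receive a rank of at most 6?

Sorted (descending): 9.3, 7.6, 6.9, 6.8, 5.2, 5, 5, 4.6, 4.3, 3.1
The 2 values of 5 occupy positions 6–7 → each gets rank 7.
Ranks ≤ 6: {1, 2, 3, 4, 5} → 5 values.

5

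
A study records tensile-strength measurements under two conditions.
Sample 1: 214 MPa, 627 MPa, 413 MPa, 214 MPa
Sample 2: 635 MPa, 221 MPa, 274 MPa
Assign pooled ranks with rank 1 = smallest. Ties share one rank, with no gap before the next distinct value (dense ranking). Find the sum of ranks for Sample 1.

11

Sorted (ascending): 214, 214, 221, 274, 413, 627, 635
The 2 values of 214 share dense rank 1.
Remaining distinct values take the next consecutive integers.
Sample 1 values → pooled ranks: 214→1, 627→5, 413→4, 214→1
Rank sum = 1 + 5 + 4 + 1 = 11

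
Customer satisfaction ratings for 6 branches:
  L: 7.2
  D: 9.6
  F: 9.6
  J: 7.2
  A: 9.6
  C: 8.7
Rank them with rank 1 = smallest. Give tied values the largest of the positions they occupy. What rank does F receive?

6

Sorted (ascending): 7.2, 7.2, 8.7, 9.6, 9.6, 9.6
The 2 values of 7.2 occupy positions 1–2 → each gets rank 2.
The 3 values of 9.6 occupy positions 4–6 → each gets rank 6.
F has value 9.6 → rank 6.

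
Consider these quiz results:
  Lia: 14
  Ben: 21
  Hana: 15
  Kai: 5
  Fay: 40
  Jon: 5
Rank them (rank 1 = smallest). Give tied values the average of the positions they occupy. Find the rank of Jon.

Sorted (ascending): 5, 5, 14, 15, 21, 40
The 2 values of 5 occupy positions 1–2 → average rank (1+2)/2 = 1.5.
Jon has value 5 → rank 1.5.

1.5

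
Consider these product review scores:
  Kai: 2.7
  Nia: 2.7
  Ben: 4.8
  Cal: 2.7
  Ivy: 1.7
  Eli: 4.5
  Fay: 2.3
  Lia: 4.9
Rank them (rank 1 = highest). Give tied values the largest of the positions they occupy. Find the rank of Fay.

7

Sorted (descending): 4.9, 4.8, 4.5, 2.7, 2.7, 2.7, 2.3, 1.7
The 3 values of 2.7 occupy positions 4–6 → each gets rank 6.
Fay has value 2.3 → rank 7.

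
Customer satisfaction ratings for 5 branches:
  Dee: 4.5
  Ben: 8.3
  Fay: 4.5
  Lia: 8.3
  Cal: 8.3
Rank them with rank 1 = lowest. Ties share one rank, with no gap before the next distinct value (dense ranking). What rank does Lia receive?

Sorted (ascending): 4.5, 4.5, 8.3, 8.3, 8.3
The 2 values of 4.5 share dense rank 1.
The 3 values of 8.3 share dense rank 2.
Lia has value 8.3 → rank 2.

2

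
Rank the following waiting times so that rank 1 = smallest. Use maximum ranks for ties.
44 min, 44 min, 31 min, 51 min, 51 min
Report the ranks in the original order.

3, 3, 1, 5, 5

Sorted (ascending): 31, 44, 44, 51, 51
The 2 values of 44 occupy positions 2–3 → each gets rank 3.
The 2 values of 51 occupy positions 4–5 → each gets rank 5.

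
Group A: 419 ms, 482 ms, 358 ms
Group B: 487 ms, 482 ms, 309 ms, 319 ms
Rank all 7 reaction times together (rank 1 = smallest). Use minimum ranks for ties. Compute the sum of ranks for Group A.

12

Sorted (ascending): 309, 319, 358, 419, 482, 482, 487
The 2 values of 482 occupy positions 5–6 → each gets rank 5.
Group A values → pooled ranks: 419→4, 482→5, 358→3
Rank sum = 4 + 5 + 3 = 12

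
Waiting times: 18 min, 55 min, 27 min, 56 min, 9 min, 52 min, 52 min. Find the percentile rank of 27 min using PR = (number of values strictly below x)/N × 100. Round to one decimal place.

28.6

N = 7.
Strictly below 27: 2. Equal to 27: 1.
PR = 2/7 × 100 = 28.6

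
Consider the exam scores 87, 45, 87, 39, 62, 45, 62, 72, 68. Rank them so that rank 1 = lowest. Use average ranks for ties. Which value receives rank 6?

Sorted (ascending): 39, 45, 45, 62, 62, 68, 72, 87, 87
The 2 values of 45 occupy positions 2–3 → average rank (2+3)/2 = 2.5.
The 2 values of 62 occupy positions 4–5 → average rank (4+5)/2 = 4.5.
The 2 values of 87 occupy positions 8–9 → average rank (8+9)/2 = 8.5.
Rank 6 → value 68.

68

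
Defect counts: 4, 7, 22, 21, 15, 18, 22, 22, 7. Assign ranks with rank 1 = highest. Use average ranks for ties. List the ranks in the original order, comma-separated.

9, 7.5, 2, 4, 6, 5, 2, 2, 7.5

Sorted (descending): 22, 22, 22, 21, 18, 15, 7, 7, 4
The 3 values of 22 occupy positions 1–3 → average rank 2.
The 2 values of 7 occupy positions 7–8 → average rank (7+8)/2 = 7.5.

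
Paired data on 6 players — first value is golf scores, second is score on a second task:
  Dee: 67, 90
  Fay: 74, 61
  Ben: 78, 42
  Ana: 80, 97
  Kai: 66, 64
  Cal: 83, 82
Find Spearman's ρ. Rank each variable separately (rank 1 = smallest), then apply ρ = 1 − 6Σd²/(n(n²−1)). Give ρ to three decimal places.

Ranks of variable 1: 2, 3, 4, 5, 1, 6
Ranks of variable 2: 5, 2, 1, 6, 3, 4
d = r₁ − r₂: -3, 1, 3, -1, -2, 2
d²: 9, 1, 9, 1, 4, 4; Σd² = 28
ρ = 1 − 6·28/(6·35) = 1 − 168/210 = 0.200

0.200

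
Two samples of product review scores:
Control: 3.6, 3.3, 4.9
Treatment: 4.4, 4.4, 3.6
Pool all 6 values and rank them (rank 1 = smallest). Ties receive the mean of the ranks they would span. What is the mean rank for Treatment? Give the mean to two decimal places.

3.83

Sorted (ascending): 3.3, 3.6, 3.6, 4.4, 4.4, 4.9
The 2 values of 3.6 occupy positions 2–3 → average rank (2+3)/2 = 2.5.
The 2 values of 4.4 occupy positions 4–5 → average rank (4+5)/2 = 4.5.
Treatment values → pooled ranks: 4.4→4.5, 4.4→4.5, 3.6→2.5
Mean rank = (4.5 + 4.5 + 2.5) / 3 = 3.83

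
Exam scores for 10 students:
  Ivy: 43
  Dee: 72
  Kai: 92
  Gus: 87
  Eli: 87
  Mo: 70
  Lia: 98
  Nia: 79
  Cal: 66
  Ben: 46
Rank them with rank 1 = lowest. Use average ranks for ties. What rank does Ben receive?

Sorted (ascending): 43, 46, 66, 70, 72, 79, 87, 87, 92, 98
The 2 values of 87 occupy positions 7–8 → average rank (7+8)/2 = 7.5.
Ben has value 46 → rank 2.

2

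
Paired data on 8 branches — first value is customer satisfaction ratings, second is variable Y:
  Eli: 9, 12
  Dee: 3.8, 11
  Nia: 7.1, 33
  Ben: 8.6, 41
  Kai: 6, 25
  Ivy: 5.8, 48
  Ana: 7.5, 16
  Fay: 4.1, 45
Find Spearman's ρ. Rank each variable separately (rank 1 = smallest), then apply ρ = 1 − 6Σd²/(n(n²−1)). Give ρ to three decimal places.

-0.143

Ranks of variable 1: 8, 1, 5, 7, 4, 3, 6, 2
Ranks of variable 2: 2, 1, 5, 6, 4, 8, 3, 7
d = r₁ − r₂: 6, 0, 0, 1, 0, -5, 3, -5
d²: 36, 0, 0, 1, 0, 25, 9, 25; Σd² = 96
ρ = 1 − 6·96/(8·63) = 1 − 576/504 = -0.143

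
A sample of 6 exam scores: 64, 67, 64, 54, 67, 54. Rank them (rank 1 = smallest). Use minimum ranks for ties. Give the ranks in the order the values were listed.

3, 5, 3, 1, 5, 1

Sorted (ascending): 54, 54, 64, 64, 67, 67
The 2 values of 54 occupy positions 1–2 → each gets rank 1.
The 2 values of 64 occupy positions 3–4 → each gets rank 3.
The 2 values of 67 occupy positions 5–6 → each gets rank 5.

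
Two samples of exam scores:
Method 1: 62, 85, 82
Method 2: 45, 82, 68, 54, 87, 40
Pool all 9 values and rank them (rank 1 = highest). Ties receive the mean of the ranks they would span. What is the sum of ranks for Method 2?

Sorted (descending): 87, 85, 82, 82, 68, 62, 54, 45, 40
The 2 values of 82 occupy positions 3–4 → average rank (3+4)/2 = 3.5.
Method 2 values → pooled ranks: 45→8, 82→3.5, 68→5, 54→7, 87→1, 40→9
Rank sum = 8 + 3.5 + 5 + 7 + 1 + 9 = 33.5

33.5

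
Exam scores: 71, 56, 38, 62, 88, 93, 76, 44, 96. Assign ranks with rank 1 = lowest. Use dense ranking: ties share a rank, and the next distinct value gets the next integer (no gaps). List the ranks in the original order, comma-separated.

Sorted (ascending): 38, 44, 56, 62, 71, 76, 88, 93, 96
No ties — each value takes its position as its rank.

5, 3, 1, 4, 7, 8, 6, 2, 9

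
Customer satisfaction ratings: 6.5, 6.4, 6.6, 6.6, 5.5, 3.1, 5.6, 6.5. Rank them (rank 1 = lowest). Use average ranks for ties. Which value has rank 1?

3.1

Sorted (ascending): 3.1, 5.5, 5.6, 6.4, 6.5, 6.5, 6.6, 6.6
The 2 values of 6.5 occupy positions 5–6 → average rank (5+6)/2 = 5.5.
The 2 values of 6.6 occupy positions 7–8 → average rank (7+8)/2 = 7.5.
Rank 1 → value 3.1.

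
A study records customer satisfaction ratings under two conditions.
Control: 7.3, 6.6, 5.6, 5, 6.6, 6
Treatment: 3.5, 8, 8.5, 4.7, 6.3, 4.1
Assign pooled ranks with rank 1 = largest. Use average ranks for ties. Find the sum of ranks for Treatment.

42

Sorted (descending): 8.5, 8, 7.3, 6.6, 6.6, 6.3, 6, 5.6, 5, 4.7, 4.1, 3.5
The 2 values of 6.6 occupy positions 4–5 → average rank (4+5)/2 = 4.5.
Treatment values → pooled ranks: 3.5→12, 8→2, 8.5→1, 4.7→10, 6.3→6, 4.1→11
Rank sum = 12 + 2 + 1 + 10 + 6 + 11 = 42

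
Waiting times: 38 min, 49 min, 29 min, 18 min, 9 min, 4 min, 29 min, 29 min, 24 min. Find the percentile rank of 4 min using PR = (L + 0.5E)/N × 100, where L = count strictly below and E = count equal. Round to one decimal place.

N = 9.
Strictly below 4: 0. Equal to 4: 1.
PR = (0 + 0.5·1)/9 × 100 = 5.6

5.6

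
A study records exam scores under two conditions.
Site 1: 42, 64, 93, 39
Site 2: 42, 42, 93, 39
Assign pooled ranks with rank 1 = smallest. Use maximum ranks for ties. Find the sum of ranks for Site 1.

Sorted (ascending): 39, 39, 42, 42, 42, 64, 93, 93
The 2 values of 39 occupy positions 1–2 → each gets rank 2.
The 3 values of 42 occupy positions 3–5 → each gets rank 5.
The 2 values of 93 occupy positions 7–8 → each gets rank 8.
Site 1 values → pooled ranks: 42→5, 64→6, 93→8, 39→2
Rank sum = 5 + 6 + 8 + 2 = 21

21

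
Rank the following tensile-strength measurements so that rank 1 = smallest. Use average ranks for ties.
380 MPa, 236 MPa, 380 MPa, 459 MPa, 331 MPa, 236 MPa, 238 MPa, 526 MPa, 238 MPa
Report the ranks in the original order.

Sorted (ascending): 236, 236, 238, 238, 331, 380, 380, 459, 526
The 2 values of 236 occupy positions 1–2 → average rank (1+2)/2 = 1.5.
The 2 values of 238 occupy positions 3–4 → average rank (3+4)/2 = 3.5.
The 2 values of 380 occupy positions 6–7 → average rank (6+7)/2 = 6.5.

6.5, 1.5, 6.5, 8, 5, 1.5, 3.5, 9, 3.5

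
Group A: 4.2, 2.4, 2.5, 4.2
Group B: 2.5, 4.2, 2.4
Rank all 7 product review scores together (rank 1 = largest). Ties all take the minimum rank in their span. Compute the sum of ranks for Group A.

12

Sorted (descending): 4.2, 4.2, 4.2, 2.5, 2.5, 2.4, 2.4
The 3 values of 4.2 occupy positions 1–3 → each gets rank 1.
The 2 values of 2.5 occupy positions 4–5 → each gets rank 4.
The 2 values of 2.4 occupy positions 6–7 → each gets rank 6.
Group A values → pooled ranks: 4.2→1, 2.4→6, 2.5→4, 4.2→1
Rank sum = 1 + 6 + 4 + 1 = 12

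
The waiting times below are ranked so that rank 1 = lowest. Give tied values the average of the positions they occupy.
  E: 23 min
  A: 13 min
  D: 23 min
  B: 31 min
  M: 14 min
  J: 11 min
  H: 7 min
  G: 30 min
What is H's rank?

1

Sorted (ascending): 7, 11, 13, 14, 23, 23, 30, 31
The 2 values of 23 occupy positions 5–6 → average rank (5+6)/2 = 5.5.
H has value 7 min → rank 1.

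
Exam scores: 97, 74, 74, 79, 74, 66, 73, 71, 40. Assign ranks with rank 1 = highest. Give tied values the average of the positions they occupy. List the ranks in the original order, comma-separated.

1, 4, 4, 2, 4, 8, 6, 7, 9

Sorted (descending): 97, 79, 74, 74, 74, 73, 71, 66, 40
The 3 values of 74 occupy positions 3–5 → average rank 4.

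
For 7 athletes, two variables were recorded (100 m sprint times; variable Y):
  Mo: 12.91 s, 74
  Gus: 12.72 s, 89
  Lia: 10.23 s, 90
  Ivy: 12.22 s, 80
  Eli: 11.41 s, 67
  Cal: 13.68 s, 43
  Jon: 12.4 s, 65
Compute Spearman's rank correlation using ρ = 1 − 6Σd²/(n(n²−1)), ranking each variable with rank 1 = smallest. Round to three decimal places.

-0.536

Ranks of variable 1: 6, 5, 1, 3, 2, 7, 4
Ranks of variable 2: 4, 6, 7, 5, 3, 1, 2
d = r₁ − r₂: 2, -1, -6, -2, -1, 6, 2
d²: 4, 1, 36, 4, 1, 36, 4; Σd² = 86
ρ = 1 − 6·86/(7·48) = 1 − 516/336 = -0.536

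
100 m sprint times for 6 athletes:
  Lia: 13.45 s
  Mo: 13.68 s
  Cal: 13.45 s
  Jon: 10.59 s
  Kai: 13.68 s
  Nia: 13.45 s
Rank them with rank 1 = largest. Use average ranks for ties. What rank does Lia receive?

Sorted (descending): 13.68, 13.68, 13.45, 13.45, 13.45, 10.59
The 2 values of 13.68 occupy positions 1–2 → average rank (1+2)/2 = 1.5.
The 3 values of 13.45 occupy positions 3–5 → average rank 4.
Lia has value 13.45 s → rank 4.

4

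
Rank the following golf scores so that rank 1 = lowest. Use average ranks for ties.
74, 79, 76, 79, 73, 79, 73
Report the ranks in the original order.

3, 6, 4, 6, 1.5, 6, 1.5

Sorted (ascending): 73, 73, 74, 76, 79, 79, 79
The 2 values of 73 occupy positions 1–2 → average rank (1+2)/2 = 1.5.
The 3 values of 79 occupy positions 5–7 → average rank 6.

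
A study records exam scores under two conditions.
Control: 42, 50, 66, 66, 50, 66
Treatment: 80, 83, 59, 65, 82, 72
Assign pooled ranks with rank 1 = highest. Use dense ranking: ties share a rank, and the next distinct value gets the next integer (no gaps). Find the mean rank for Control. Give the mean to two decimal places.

Sorted (descending): 83, 82, 80, 72, 66, 66, 66, 65, 59, 50, 50, 42
The 3 values of 66 share dense rank 5.
The 2 values of 50 share dense rank 8.
Remaining distinct values take the next consecutive integers.
Control values → pooled ranks: 42→9, 50→8, 66→5, 66→5, 50→8, 66→5
Mean rank = (9 + 8 + 5 + 5 + 8 + 5) / 6 = 6.67

6.67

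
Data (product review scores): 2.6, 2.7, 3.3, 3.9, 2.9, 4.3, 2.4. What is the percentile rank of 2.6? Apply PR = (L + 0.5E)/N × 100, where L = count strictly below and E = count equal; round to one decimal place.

N = 7.
Strictly below 2.6: 1. Equal to 2.6: 1.
PR = (1 + 0.5·1)/7 × 100 = 21.4

21.4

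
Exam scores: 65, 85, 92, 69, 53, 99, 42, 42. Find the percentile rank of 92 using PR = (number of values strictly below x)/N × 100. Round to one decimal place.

N = 8.
Strictly below 92: 6. Equal to 92: 1.
PR = 6/8 × 100 = 75.0

75.0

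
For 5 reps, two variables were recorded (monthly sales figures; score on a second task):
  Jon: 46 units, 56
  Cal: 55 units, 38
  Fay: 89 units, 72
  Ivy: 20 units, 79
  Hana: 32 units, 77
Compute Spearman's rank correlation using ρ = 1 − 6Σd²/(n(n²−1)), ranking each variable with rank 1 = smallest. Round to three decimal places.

-0.700

Ranks of variable 1: 3, 4, 5, 1, 2
Ranks of variable 2: 2, 1, 3, 5, 4
d = r₁ − r₂: 1, 3, 2, -4, -2
d²: 1, 9, 4, 16, 4; Σd² = 34
ρ = 1 − 6·34/(5·24) = 1 − 204/120 = -0.700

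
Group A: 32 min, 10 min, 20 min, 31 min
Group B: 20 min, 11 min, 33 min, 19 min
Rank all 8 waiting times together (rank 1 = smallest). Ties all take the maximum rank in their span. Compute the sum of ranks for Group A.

Sorted (ascending): 10, 11, 19, 20, 20, 31, 32, 33
The 2 values of 20 occupy positions 4–5 → each gets rank 5.
Group A values → pooled ranks: 32→7, 10→1, 20→5, 31→6
Rank sum = 7 + 1 + 5 + 6 = 19

19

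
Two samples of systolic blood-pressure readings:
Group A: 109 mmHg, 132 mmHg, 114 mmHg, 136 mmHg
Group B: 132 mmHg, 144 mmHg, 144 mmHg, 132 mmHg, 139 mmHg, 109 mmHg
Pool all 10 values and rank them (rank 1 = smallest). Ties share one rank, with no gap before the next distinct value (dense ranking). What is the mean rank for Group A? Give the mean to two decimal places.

Sorted (ascending): 109, 109, 114, 132, 132, 132, 136, 139, 144, 144
The 2 values of 109 share dense rank 1.
The 3 values of 132 share dense rank 3.
The 2 values of 144 share dense rank 6.
Remaining distinct values take the next consecutive integers.
Group A values → pooled ranks: 109→1, 132→3, 114→2, 136→4
Mean rank = (1 + 3 + 2 + 4) / 4 = 2.50

2.50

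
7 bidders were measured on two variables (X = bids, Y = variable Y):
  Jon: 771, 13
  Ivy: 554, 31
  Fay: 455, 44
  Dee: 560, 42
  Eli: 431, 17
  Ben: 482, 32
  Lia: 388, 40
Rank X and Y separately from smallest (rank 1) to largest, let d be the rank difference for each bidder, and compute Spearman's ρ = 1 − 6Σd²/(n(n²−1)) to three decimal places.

Ranks of variable 1: 7, 5, 3, 6, 2, 4, 1
Ranks of variable 2: 1, 3, 7, 6, 2, 4, 5
d = r₁ − r₂: 6, 2, -4, 0, 0, 0, -4
d²: 36, 4, 16, 0, 0, 0, 16; Σd² = 72
ρ = 1 − 6·72/(7·48) = 1 − 432/336 = -0.286

-0.286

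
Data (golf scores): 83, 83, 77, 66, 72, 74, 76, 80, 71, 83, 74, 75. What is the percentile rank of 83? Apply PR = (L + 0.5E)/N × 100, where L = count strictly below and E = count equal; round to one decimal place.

N = 12.
Strictly below 83: 9. Equal to 83: 3.
PR = (9 + 0.5·3)/12 × 100 = 87.5

87.5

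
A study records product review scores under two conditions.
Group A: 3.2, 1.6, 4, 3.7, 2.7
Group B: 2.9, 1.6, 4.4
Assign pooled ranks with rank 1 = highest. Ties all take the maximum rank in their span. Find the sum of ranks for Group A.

23

Sorted (descending): 4.4, 4, 3.7, 3.2, 2.9, 2.7, 1.6, 1.6
The 2 values of 1.6 occupy positions 7–8 → each gets rank 8.
Group A values → pooled ranks: 3.2→4, 1.6→8, 4→2, 3.7→3, 2.7→6
Rank sum = 4 + 8 + 2 + 3 + 6 = 23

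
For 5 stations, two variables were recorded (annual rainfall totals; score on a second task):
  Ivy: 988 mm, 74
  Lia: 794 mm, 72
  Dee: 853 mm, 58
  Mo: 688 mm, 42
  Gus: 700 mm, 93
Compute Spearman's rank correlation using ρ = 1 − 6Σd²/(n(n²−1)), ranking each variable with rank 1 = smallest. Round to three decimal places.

0.300

Ranks of variable 1: 5, 3, 4, 1, 2
Ranks of variable 2: 4, 3, 2, 1, 5
d = r₁ − r₂: 1, 0, 2, 0, -3
d²: 1, 0, 4, 0, 9; Σd² = 14
ρ = 1 − 6·14/(5·24) = 1 − 84/120 = 0.300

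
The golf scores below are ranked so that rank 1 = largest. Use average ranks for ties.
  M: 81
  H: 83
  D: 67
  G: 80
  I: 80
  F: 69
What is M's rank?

Sorted (descending): 83, 81, 80, 80, 69, 67
The 2 values of 80 occupy positions 3–4 → average rank (3+4)/2 = 3.5.
M has value 81 → rank 2.

2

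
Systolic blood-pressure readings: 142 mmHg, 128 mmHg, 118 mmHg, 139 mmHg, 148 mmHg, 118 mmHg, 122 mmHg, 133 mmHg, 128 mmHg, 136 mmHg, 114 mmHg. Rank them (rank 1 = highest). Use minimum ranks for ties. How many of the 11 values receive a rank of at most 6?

7

Sorted (descending): 148, 142, 139, 136, 133, 128, 128, 122, 118, 118, 114
The 2 values of 128 occupy positions 6–7 → each gets rank 6.
The 2 values of 118 occupy positions 9–10 → each gets rank 9.
Ranks ≤ 6: {1, 2, 3, 4, 5, 6, 6} → 7 values.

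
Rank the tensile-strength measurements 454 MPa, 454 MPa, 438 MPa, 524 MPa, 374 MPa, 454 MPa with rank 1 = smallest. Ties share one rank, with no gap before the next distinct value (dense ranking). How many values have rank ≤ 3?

Sorted (ascending): 374, 438, 454, 454, 454, 524
The 3 values of 454 share dense rank 3.
Remaining distinct values take the next consecutive integers.
Ranks ≤ 3: {1, 2, 3, 3, 3} → 5 values.

5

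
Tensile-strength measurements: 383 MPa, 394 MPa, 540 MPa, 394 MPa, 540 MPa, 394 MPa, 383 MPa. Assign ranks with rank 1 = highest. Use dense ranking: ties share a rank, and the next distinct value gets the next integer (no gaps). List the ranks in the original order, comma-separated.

3, 2, 1, 2, 1, 2, 3

Sorted (descending): 540, 540, 394, 394, 394, 383, 383
The 2 values of 540 share dense rank 1.
The 3 values of 394 share dense rank 2.
The 2 values of 383 share dense rank 3.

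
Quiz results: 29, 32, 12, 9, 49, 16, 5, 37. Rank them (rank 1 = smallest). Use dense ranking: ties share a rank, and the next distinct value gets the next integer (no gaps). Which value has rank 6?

Sorted (ascending): 5, 9, 12, 16, 29, 32, 37, 49
No ties — each value takes its position as its rank.
Rank 6 → value 32.

32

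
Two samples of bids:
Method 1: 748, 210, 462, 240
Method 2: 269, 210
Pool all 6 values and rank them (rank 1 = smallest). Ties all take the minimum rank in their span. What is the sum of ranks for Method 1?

15

Sorted (ascending): 210, 210, 240, 269, 462, 748
The 2 values of 210 occupy positions 1–2 → each gets rank 1.
Method 1 values → pooled ranks: 748→6, 210→1, 462→5, 240→3
Rank sum = 6 + 1 + 5 + 3 = 15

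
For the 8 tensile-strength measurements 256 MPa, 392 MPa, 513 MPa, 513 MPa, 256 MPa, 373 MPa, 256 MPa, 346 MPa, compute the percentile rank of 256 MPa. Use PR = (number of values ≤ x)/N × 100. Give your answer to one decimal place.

37.5

N = 8.
Strictly below 256: 0. Equal to 256: 3.
PR = 3/8 × 100 = 37.5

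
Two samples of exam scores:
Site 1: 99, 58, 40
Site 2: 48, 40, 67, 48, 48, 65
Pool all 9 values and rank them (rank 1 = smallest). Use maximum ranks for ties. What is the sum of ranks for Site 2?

Sorted (ascending): 40, 40, 48, 48, 48, 58, 65, 67, 99
The 2 values of 40 occupy positions 1–2 → each gets rank 2.
The 3 values of 48 occupy positions 3–5 → each gets rank 5.
Site 2 values → pooled ranks: 48→5, 40→2, 67→8, 48→5, 48→5, 65→7
Rank sum = 5 + 2 + 8 + 5 + 5 + 7 = 32

32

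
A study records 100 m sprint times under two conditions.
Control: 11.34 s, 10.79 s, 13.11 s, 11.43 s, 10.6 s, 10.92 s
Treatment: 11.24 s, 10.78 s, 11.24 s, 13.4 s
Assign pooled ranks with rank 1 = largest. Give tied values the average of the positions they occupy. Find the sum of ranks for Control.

Sorted (descending): 13.4, 13.11, 11.43, 11.34, 11.24, 11.24, 10.92, 10.79, 10.78, 10.6
The 2 values of 11.24 occupy positions 5–6 → average rank (5+6)/2 = 5.5.
Control values → pooled ranks: 11.34→4, 10.79→8, 13.11→2, 11.43→3, 10.6→10, 10.92→7
Rank sum = 4 + 8 + 2 + 3 + 10 + 7 = 34

34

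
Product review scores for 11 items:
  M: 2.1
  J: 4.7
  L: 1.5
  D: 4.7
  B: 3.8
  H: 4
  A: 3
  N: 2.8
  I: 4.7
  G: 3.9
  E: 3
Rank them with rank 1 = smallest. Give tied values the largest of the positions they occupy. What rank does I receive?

Sorted (ascending): 1.5, 2.1, 2.8, 3, 3, 3.8, 3.9, 4, 4.7, 4.7, 4.7
The 2 values of 3 occupy positions 4–5 → each gets rank 5.
The 3 values of 4.7 occupy positions 9–11 → each gets rank 11.
I has value 4.7 → rank 11.

11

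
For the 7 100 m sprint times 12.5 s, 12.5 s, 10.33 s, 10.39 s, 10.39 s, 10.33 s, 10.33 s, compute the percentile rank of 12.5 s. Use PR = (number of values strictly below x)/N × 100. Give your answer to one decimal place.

71.4

N = 7.
Strictly below 12.5: 5. Equal to 12.5: 2.
PR = 5/7 × 100 = 71.4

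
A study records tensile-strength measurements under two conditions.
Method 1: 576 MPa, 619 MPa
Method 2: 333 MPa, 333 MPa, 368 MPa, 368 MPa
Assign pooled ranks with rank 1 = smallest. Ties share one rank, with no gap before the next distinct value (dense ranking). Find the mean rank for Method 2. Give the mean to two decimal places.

Sorted (ascending): 333, 333, 368, 368, 576, 619
The 2 values of 333 share dense rank 1.
The 2 values of 368 share dense rank 2.
Remaining distinct values take the next consecutive integers.
Method 2 values → pooled ranks: 333→1, 333→1, 368→2, 368→2
Mean rank = (1 + 1 + 2 + 2) / 4 = 1.50

1.50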